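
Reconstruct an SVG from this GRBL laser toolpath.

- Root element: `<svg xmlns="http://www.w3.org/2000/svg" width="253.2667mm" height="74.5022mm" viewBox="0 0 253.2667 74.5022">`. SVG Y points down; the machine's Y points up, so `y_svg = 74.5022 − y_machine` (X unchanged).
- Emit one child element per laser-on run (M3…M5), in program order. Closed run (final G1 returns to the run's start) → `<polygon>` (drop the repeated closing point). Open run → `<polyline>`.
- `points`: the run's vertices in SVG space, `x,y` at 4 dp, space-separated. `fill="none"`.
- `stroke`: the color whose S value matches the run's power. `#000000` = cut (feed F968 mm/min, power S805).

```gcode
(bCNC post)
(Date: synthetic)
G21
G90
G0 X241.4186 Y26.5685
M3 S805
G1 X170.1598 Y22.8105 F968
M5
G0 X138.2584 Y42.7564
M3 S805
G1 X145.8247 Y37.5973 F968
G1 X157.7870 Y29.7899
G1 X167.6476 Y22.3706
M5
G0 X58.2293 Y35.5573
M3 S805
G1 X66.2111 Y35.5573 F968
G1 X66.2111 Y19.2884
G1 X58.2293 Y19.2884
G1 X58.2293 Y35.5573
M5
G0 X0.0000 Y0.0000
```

Machine Y-up, SVG Y-down with viewBox height 74.5022, so y_svg = 74.5022 − y_machine; X carries over. Every run uses S805, so all elements get stroke `#000000` (cut).

Run 1: The run is open, so emit a `<polyline>` with points (Y-flipped): 241.4186,47.9337 170.1598,51.6917.

Run 2: The run is open, so emit a `<polyline>` with points (Y-flipped): 138.2584,31.7458 145.8247,36.9049 157.7870,44.7123 167.6476,52.1316.

Run 3: The run returns to its start, so emit a `<polygon>` with points (Y-flipped): 58.2293,38.9449 66.2111,38.9449 66.2111,55.2138 58.2293,55.2138.

<svg xmlns="http://www.w3.org/2000/svg" width="253.2667mm" height="74.5022mm" viewBox="0 0 253.2667 74.5022">
  <polyline points="241.4186,47.9337 170.1598,51.6917" fill="none" stroke="#000000"/>
  <polyline points="138.2584,31.7458 145.8247,36.9049 157.7870,44.7123 167.6476,52.1316" fill="none" stroke="#000000"/>
  <polygon points="58.2293,38.9449 66.2111,38.9449 66.2111,55.2138 58.2293,55.2138" fill="none" stroke="#000000"/>
</svg>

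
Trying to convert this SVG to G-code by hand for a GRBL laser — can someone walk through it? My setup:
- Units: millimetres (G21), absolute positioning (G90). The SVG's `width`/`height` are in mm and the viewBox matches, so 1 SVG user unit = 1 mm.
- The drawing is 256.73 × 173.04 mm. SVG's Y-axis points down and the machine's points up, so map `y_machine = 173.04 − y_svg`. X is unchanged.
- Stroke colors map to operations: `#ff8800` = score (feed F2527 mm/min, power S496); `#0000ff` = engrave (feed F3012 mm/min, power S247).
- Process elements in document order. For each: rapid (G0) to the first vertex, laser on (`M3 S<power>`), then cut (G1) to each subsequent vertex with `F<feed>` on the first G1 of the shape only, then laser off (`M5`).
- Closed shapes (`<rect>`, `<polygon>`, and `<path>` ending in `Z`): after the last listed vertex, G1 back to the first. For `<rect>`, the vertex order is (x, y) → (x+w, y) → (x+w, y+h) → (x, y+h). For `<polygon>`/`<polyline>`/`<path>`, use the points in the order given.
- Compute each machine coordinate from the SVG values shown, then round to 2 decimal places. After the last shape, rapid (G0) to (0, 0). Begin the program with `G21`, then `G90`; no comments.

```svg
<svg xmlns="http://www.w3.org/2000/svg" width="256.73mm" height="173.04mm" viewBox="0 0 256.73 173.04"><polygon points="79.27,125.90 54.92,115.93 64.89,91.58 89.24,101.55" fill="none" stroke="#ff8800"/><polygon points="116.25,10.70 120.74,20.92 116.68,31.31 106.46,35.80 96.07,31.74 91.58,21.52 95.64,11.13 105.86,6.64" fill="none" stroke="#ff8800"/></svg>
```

Since the viewBox matches the mm dimensions, user units are millimetres directly. The only transform is the Y-flip y_m = 173.04 − y_svg.

Shape 1 is a regular polygon drawn with `<polygon>`. Its stroke #ff8800 means score at S496, F2527. After flipping Y the toolpath is (79.27,47.14) → (54.92,57.11) → (64.89,81.46) → (89.24,71.49) → (79.27,47.14), returning to the start.

Shape 2 is a regular polygon drawn with `<polygon>`. Its stroke #ff8800 means score at S496, F2527. After flipping Y the toolpath is (116.25,162.34) → (120.74,152.12) → (116.68,141.73) → (106.46,137.24) → (96.07,141.30) → (91.58,151.52) → (95.64,161.91) → (105.86,166.40) → (116.25,162.34), returning to the start.

G21
G90
G0 X79.27 Y47.14
M3 S496
G1 X54.92 Y57.11 F2527
G1 X64.89 Y81.46
G1 X89.24 Y71.49
G1 X79.27 Y47.14
M5
G0 X116.25 Y162.34
M3 S496
G1 X120.74 Y152.12 F2527
G1 X116.68 Y141.73
G1 X106.46 Y137.24
G1 X96.07 Y141.30
G1 X91.58 Y151.52
G1 X95.64 Y161.91
G1 X105.86 Y166.40
G1 X116.25 Y162.34
M5
G0 X0.00 Y0.00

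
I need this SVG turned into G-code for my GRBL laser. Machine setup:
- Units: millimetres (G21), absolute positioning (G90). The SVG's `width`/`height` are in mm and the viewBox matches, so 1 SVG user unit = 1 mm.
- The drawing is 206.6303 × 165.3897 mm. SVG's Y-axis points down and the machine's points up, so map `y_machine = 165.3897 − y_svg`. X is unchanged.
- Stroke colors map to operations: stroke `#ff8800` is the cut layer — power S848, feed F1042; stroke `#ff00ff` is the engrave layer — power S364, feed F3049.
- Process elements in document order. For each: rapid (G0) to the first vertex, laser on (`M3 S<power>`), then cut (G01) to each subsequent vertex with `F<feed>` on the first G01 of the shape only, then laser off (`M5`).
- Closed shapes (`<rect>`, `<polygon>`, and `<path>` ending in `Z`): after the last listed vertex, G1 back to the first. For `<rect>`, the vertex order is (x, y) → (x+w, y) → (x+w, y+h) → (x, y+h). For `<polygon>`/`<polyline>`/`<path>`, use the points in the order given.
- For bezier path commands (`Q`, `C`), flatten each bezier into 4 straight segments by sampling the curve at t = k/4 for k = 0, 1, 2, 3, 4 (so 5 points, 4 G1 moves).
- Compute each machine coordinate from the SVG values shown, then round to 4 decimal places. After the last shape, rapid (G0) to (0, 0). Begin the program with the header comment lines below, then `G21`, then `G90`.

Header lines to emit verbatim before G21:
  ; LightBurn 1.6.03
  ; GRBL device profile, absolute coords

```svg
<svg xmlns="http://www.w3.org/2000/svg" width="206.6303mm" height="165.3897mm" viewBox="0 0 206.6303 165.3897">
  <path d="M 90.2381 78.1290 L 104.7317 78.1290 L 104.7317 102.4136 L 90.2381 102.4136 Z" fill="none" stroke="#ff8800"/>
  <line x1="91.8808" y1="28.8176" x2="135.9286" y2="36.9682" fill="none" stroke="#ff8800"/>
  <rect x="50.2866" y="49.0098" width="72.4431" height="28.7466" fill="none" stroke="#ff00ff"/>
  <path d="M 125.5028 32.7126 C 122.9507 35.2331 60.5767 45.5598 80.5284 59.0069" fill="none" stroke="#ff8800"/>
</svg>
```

; LightBurn 1.6.03
; GRBL device profile, absolute coords
G21
G90
G0 X90.2381 Y87.2607
M3 S848
G01 X104.7317 Y87.2607 F1042
G01 X104.7317 Y62.9761
G01 X90.2381 Y62.9761
G01 X90.2381 Y87.2607
M5
G0 X91.8808 Y136.5721
M3 S848
G01 X135.9286 Y128.4215 F1042
M5
G0 X50.2866 Y116.3799
M3 S364
G01 X122.7297 Y116.3799 F3049
G01 X122.7297 Y87.6333
G01 X50.2866 Y87.6333
G01 X50.2866 Y116.3799
M5
G0 X125.5028 Y132.6771
M3 S848
G01 X114.5932 Y129.3963 F1042
G01 X94.5767 Y123.6274
G01 X78.7796 Y115.8098
G01 X80.5284 Y106.3828
M5
G0 X0.0000 Y0.0000

Since the viewBox matches the mm dimensions, user units are millimetres directly. The only transform is the Y-flip y_m = 165.3897 − y_svg.

Shape 1 is a rectangle drawn with `<path>`. Its stroke #ff8800 means cut at S848, F1042. After flipping Y the toolpath is (90.2381,87.2607) → (104.7317,87.2607) → (104.7317,62.9761) → (90.2381,62.9761) → (90.2381,87.2607), returning to the start.

Shape 2 is a line segment drawn with `<line>`. Its stroke #ff8800 means cut at S848, F1042. After flipping Y the toolpath is (91.8808,136.5721) → (135.9286,128.4215).

Shape 3 is a rectangle drawn with `<rect>`. Its stroke #ff00ff means engrave at S364, F3049. After flipping Y the toolpath is (50.2866,116.3799) → (122.7297,116.3799) → (122.7297,87.6333) → (50.2866,87.6333) → (50.2866,116.3799), returning to the start.

Shape 4 is a cubic bezier drawn with `<path>`. Its stroke #ff8800 means cut at S848, F1042. After flipping Y the toolpath is (125.5028,132.6771) → (114.5932,129.3963) → (94.5767,123.6274) → (78.7796,115.8098) → (80.5284,106.3828).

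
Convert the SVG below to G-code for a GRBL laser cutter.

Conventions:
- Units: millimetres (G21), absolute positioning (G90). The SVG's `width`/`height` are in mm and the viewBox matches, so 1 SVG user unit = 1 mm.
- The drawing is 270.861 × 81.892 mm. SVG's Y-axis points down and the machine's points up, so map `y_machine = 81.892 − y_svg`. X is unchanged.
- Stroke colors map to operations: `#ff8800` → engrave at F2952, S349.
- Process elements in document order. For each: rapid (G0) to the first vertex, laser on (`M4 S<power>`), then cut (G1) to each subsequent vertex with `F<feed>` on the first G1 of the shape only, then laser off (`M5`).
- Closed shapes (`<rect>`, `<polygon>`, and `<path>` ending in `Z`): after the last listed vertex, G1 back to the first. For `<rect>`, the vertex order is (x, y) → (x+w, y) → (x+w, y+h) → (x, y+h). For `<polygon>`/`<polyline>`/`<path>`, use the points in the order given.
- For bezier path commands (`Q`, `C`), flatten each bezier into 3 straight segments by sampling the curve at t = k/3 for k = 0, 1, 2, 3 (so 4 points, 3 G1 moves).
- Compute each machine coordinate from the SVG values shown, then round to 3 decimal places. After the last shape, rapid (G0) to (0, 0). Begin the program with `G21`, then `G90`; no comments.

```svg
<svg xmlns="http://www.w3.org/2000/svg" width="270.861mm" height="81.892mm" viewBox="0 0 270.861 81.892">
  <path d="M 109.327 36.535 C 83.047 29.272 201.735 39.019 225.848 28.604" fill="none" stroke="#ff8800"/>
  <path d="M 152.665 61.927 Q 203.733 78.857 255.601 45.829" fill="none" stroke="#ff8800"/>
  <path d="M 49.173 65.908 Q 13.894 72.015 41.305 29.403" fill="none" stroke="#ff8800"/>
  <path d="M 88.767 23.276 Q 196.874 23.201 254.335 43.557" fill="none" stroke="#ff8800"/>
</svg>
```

viewBox `0 0 270.861 81.892` with mm width/height → 1 unit = 1 mm. Flip: y_m = 81.892 − y_svg.

**Shape 1** — `<path>` cubic bezier, stroke `#ff8800` → engrave (S349, F2952). Control points (SVG): P0=(109.327,36.535), P1=(83.047,29.272), P2=(201.735,39.019), P3=(225.848,28.604); sampled at t=k/3. Machine vertices: (109.327,45.357) → (122.498,48.327) → (179.082,48.217) → (225.848,53.288). Open path.

**Shape 2** — `<path>` quadratic bezier, stroke `#ff8800` → engrave (S349, F2952). Control points (SVG): P0=(152.665,61.927), P1=(203.733,78.857), P2=(255.601,45.829); sampled at t=k/3. Machine vertices: (152.665,19.965) → (186.799,14.229) → (221.111,19.595) → (255.601,36.063). Open path.

**Shape 3** — `<path>` quadratic bezier, stroke `#ff8800` → engrave (S349, F2952). Control points (SVG): P0=(49.173,65.908), P1=(13.894,72.015), P2=(41.305,29.403); sampled at t=k/3. Machine vertices: (49.173,15.984) → (32.619,17.326) → (29.997,29.494) → (41.305,52.489). Open path.

**Shape 4** — `<path>` quadratic bezier, stroke `#ff8800` → engrave (S349, F2952). Control points (SVG): P0=(88.767,23.276), P1=(196.874,23.201), P2=(254.335,43.557); sampled at t=k/3. Machine vertices: (88.767,58.616) → (155.211,56.396) → (210.400,49.636) → (254.335,38.335). Open path.

G21
G90
G0 X109.327 Y45.357
M4 S349
G1 X122.498 Y48.327 F2952
G1 X179.082 Y48.217
G1 X225.848 Y53.288
M5
G0 X152.665 Y19.965
M4 S349
G1 X186.799 Y14.229 F2952
G1 X221.111 Y19.595
G1 X255.601 Y36.063
M5
G0 X49.173 Y15.984
M4 S349
G1 X32.619 Y17.326 F2952
G1 X29.997 Y29.494
G1 X41.305 Y52.489
M5
G0 X88.767 Y58.616
M4 S349
G1 X155.211 Y56.396 F2952
G1 X210.400 Y49.636
G1 X254.335 Y38.335
M5
G0 X0.000 Y0.000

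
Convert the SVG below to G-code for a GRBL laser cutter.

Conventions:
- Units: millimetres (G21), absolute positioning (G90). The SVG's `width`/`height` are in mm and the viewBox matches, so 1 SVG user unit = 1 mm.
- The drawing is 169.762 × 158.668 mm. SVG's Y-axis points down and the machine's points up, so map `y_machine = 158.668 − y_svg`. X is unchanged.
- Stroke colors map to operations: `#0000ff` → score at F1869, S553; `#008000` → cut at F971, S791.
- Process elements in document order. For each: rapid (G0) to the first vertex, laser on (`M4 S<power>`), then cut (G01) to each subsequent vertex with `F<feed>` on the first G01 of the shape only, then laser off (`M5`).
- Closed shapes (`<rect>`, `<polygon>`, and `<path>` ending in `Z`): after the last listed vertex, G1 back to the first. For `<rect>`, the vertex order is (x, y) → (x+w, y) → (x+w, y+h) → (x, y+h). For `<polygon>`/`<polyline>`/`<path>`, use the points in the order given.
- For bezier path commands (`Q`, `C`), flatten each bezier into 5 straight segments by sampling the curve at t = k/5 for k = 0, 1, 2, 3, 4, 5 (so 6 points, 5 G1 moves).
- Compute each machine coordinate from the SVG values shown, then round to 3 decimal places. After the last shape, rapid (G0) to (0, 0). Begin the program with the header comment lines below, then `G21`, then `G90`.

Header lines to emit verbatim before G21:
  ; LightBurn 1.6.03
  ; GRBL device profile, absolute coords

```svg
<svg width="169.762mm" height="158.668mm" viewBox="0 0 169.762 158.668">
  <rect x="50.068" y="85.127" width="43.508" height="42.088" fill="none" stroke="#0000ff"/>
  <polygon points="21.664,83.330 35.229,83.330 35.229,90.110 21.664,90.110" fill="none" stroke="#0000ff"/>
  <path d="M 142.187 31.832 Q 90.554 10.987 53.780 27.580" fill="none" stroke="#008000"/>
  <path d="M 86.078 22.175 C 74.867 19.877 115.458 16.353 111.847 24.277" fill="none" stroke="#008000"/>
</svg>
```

; LightBurn 1.6.03
; GRBL device profile, absolute coords
G21
G90
G0 X50.068 Y73.541
M4 S553
G01 X93.576 Y73.541 F1869
G01 X93.576 Y31.453
G01 X50.068 Y31.453
G01 X50.068 Y73.541
M5
G0 X21.664 Y75.338
M4 S553
G01 X35.229 Y75.338 F1869
G01 X35.229 Y68.558
G01 X21.664 Y68.558
G01 X21.664 Y75.338
M5
G0 X142.187 Y126.836
M4 S791
G01 X122.128 Y133.676 F971
G01 X103.258 Y137.522
G01 X85.577 Y138.372
G01 X69.084 Y136.228
G01 X53.780 Y131.088
M5
G0 X86.078 Y136.493
M4 S791
G01 X84.800 Y137.918 F971
G01 X91.346 Y139.028
G01 X101.107 Y139.216
G01 X109.477 Y137.873
G01 X111.847 Y134.391
M5
G0 X0.000 Y0.000

viewBox `0 0 169.762 158.668` with mm width/height → 1 unit = 1 mm. Flip: y_m = 158.668 − y_svg.

**Shape 1** — `<rect>` rectangle, stroke `#0000ff` → score (S553, F1869). Machine vertices: (50.068,73.541) → (93.576,73.541) → (93.576,31.453) → (50.068,31.453) → (50.068,73.541). Closed: final G1 returns to the first vertex.

**Shape 2** — `<polygon>` rectangle, stroke `#0000ff` → score (S553, F1869). Machine vertices: (21.664,75.338) → (35.229,75.338) → (35.229,68.558) → (21.664,68.558) → (21.664,75.338). Closed: final G1 returns to the first vertex.

**Shape 3** — `<path>` quadratic bezier, stroke `#008000` → cut (S791, F971). Control points (SVG): P0=(142.187,31.832), P1=(90.554,10.987), P2=(53.780,27.580); sampled at t=k/5. Machine vertices: (142.187,126.836) → (122.128,133.676) → (103.258,137.522) → (85.577,138.372) → (69.084,136.228) → (53.780,131.088). Open path.

**Shape 4** — `<path>` cubic bezier, stroke `#008000` → cut (S791, F971). Control points (SVG): P0=(86.078,22.175), P1=(74.867,19.877), P2=(115.458,16.353), P3=(111.847,24.277); sampled at t=k/5. Machine vertices: (86.078,136.493) → (84.800,137.918) → (91.346,139.028) → (101.107,139.216) → (109.477,137.873) → (111.847,134.391). Open path.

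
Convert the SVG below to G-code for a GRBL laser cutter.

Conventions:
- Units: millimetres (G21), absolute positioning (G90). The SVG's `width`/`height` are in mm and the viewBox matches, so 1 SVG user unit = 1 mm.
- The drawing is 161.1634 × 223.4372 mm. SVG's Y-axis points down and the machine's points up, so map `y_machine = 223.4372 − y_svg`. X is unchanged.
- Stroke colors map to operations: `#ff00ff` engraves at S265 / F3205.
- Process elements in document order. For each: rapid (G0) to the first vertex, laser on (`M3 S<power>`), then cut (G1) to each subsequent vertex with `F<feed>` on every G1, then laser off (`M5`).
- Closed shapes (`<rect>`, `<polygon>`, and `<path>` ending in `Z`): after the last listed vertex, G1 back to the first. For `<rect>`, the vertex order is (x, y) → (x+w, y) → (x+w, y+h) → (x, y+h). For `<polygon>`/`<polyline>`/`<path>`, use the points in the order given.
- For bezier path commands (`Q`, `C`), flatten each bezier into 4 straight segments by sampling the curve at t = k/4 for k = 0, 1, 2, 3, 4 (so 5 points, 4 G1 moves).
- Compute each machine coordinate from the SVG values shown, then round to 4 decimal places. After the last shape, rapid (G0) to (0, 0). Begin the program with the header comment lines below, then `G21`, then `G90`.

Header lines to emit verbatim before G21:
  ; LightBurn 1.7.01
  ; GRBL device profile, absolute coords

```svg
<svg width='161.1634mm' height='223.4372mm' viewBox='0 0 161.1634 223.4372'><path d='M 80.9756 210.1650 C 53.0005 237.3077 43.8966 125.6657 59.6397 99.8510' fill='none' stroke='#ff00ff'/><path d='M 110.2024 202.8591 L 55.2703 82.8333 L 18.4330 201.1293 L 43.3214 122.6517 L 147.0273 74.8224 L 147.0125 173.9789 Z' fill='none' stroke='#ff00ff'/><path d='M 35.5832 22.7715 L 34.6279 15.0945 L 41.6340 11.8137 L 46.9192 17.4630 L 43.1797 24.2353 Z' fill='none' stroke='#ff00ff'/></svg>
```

viewBox `0 0 161.1634 223.4372` with mm width/height → 1 unit = 1 mm. Flip: y_m = 223.4372 − y_svg.

**Shape 1** — `<path>` cubic bezier, stroke `#ff00ff` → engrave (S265, F3205). Control points (SVG): P0=(80.9756,210.1650), P1=(53.0005,237.3077), P2=(43.8966,125.6657), P3=(59.6397,99.8510); sampled at t=k/4. Machine vertices: (80.9756,13.2722) → (63.6260,15.4277) → (53.9133,48.5702) → (52.3978,91.6421) → (59.6397,123.5862). Open path.

**Shape 2** — `<path>` closed polygon, stroke `#ff00ff` → engrave (S265, F3205). Machine vertices: (110.2024,20.5781) → (55.2703,140.6039) → (18.4330,22.3079) → (43.3214,100.7855) → (147.0273,148.6148) → (147.0125,49.4583) → (110.2024,20.5781). Closed: final G1 returns to the first vertex.

**Shape 3** — `<path>` regular polygon, stroke `#ff00ff` → engrave (S265, F3205). Machine vertices: (35.5832,200.6657) → (34.6279,208.3427) → (41.6340,211.6235) → (46.9192,205.9742) → (43.1797,199.2019) → (35.5832,200.6657). Closed: final G1 returns to the first vertex.

; LightBurn 1.7.01
; GRBL device profile, absolute coords
G21
G90
G0 X80.9756 Y13.2722
M3 S265
G1 X63.6260 Y15.4277 F3205
G1 X53.9133 Y48.5702 F3205
G1 X52.3978 Y91.6421 F3205
G1 X59.6397 Y123.5862 F3205
M5
G0 X110.2024 Y20.5781
M3 S265
G1 X55.2703 Y140.6039 F3205
G1 X18.4330 Y22.3079 F3205
G1 X43.3214 Y100.7855 F3205
G1 X147.0273 Y148.6148 F3205
G1 X147.0125 Y49.4583 F3205
G1 X110.2024 Y20.5781 F3205
M5
G0 X35.5832 Y200.6657
M3 S265
G1 X34.6279 Y208.3427 F3205
G1 X41.6340 Y211.6235 F3205
G1 X46.9192 Y205.9742 F3205
G1 X43.1797 Y199.2019 F3205
G1 X35.5832 Y200.6657 F3205
M5
G0 X0.0000 Y0.0000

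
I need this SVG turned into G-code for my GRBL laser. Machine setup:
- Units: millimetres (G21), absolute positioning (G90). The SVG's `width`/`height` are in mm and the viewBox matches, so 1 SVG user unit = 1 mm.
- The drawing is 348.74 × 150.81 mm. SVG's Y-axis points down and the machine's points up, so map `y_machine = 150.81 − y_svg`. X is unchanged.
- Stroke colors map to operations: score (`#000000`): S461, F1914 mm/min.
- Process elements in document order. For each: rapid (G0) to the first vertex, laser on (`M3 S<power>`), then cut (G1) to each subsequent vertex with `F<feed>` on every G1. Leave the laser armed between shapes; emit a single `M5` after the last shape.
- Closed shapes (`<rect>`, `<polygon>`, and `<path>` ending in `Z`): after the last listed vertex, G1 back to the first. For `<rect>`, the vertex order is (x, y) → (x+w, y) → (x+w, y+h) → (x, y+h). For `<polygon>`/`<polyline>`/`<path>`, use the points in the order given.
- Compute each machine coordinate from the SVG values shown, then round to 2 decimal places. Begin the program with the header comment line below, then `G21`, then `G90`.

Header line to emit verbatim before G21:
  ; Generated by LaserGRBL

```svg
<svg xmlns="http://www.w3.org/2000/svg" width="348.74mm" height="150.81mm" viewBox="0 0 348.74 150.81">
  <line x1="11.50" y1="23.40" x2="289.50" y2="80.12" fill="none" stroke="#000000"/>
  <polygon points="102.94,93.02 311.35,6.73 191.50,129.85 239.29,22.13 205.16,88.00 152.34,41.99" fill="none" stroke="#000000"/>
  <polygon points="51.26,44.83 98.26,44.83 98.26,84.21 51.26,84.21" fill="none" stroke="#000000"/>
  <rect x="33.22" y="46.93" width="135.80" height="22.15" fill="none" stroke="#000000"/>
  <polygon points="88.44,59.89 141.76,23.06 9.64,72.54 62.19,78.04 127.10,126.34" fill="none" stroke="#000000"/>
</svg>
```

; Generated by LaserGRBL
G21
G90
G0 X11.50 Y127.41
M3 S461
G1 X289.50 Y70.69 F1914
G0 X102.94 Y57.79
M3 S461
G1 X311.35 Y144.08 F1914
G1 X191.50 Y20.96 F1914
G1 X239.29 Y128.68 F1914
G1 X205.16 Y62.81 F1914
G1 X152.34 Y108.82 F1914
G1 X102.94 Y57.79 F1914
G0 X51.26 Y105.98
M3 S461
G1 X98.26 Y105.98 F1914
G1 X98.26 Y66.60 F1914
G1 X51.26 Y66.60 F1914
G1 X51.26 Y105.98 F1914
G0 X33.22 Y103.88
M3 S461
G1 X169.02 Y103.88 F1914
G1 X169.02 Y81.73 F1914
G1 X33.22 Y81.73 F1914
G1 X33.22 Y103.88 F1914
G0 X88.44 Y90.92
M3 S461
G1 X141.76 Y127.75 F1914
G1 X9.64 Y78.27 F1914
G1 X62.19 Y72.77 F1914
G1 X127.10 Y24.47 F1914
G1 X88.44 Y90.92 F1914
M5

viewBox `0 0 348.74 150.81` with mm width/height → 1 unit = 1 mm. Flip: y_m = 150.81 − y_svg.

**Shape 1** — `<line>` line segment, stroke `#000000` → score (S461, F1914). Machine vertices: (11.50,127.41) → (289.50,70.69). Open path.

**Shape 2** — `<polygon>` closed polygon, stroke `#000000` → score (S461, F1914). Machine vertices: (102.94,57.79) → (311.35,144.08) → (191.50,20.96) → (239.29,128.68) → (205.16,62.81) → (152.34,108.82) → (102.94,57.79). Closed: final G1 returns to the first vertex.

**Shape 3** — `<polygon>` rectangle, stroke `#000000` → score (S461, F1914). Machine vertices: (51.26,105.98) → (98.26,105.98) → (98.26,66.60) → (51.26,66.60) → (51.26,105.98). Closed: final G1 returns to the first vertex.

**Shape 4** — `<rect>` rectangle, stroke `#000000` → score (S461, F1914). Machine vertices: (33.22,103.88) → (169.02,103.88) → (169.02,81.73) → (33.22,81.73) → (33.22,103.88). Closed: final G1 returns to the first vertex.

**Shape 5** — `<polygon>` closed polygon, stroke `#000000` → score (S461, F1914). Machine vertices: (88.44,90.92) → (141.76,127.75) → (9.64,78.27) → (62.19,72.77) → (127.10,24.47) → (88.44,90.92). Closed: final G1 returns to the first vertex.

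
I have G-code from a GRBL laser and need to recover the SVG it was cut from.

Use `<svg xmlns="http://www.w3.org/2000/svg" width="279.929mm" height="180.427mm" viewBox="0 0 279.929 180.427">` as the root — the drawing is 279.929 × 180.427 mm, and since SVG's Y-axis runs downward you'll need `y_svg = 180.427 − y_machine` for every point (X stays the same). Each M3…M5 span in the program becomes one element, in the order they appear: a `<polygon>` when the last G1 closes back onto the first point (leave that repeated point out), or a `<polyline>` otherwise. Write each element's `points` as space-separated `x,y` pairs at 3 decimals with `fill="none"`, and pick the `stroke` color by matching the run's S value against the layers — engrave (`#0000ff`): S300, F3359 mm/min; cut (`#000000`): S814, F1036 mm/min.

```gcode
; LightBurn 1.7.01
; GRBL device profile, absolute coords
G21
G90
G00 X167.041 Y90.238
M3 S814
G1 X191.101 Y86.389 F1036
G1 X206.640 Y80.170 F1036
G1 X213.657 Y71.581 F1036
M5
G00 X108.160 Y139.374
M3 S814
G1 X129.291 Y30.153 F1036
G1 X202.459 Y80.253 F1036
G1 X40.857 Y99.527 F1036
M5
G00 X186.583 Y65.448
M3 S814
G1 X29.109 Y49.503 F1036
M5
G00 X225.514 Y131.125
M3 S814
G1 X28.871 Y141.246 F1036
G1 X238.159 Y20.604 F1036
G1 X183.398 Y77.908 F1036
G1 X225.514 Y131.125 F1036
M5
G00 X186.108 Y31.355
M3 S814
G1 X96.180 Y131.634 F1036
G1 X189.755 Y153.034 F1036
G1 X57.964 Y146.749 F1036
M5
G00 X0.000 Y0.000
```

<svg xmlns="http://www.w3.org/2000/svg" width="279.929mm" height="180.427mm" viewBox="0 0 279.929 180.427">
  <polyline points="167.041,90.189 191.101,94.038 206.640,100.257 213.657,108.846" fill="none" stroke="#000000"/>
  <polyline points="108.160,41.053 129.291,150.274 202.459,100.174 40.857,80.900" fill="none" stroke="#000000"/>
  <polyline points="186.583,114.979 29.109,130.924" fill="none" stroke="#000000"/>
  <polygon points="225.514,49.302 28.871,39.181 238.159,159.823 183.398,102.519" fill="none" stroke="#000000"/>
  <polyline points="186.108,149.072 96.180,48.793 189.755,27.393 57.964,33.678" fill="none" stroke="#000000"/>
</svg>

y_svg = 180.427 − y_m. Every run uses S814, so all elements get stroke `#000000` (cut).

[1] open run; points: 167.041,90.189 191.101,94.038 206.640,100.257 213.657,108.846

[2] open run; points: 108.160,41.053 129.291,150.274 202.459,100.174 40.857,80.900

[3] open run; points: 186.583,114.979 29.109,130.924

[4] closed run; points: 225.514,49.302 28.871,39.181 238.159,159.823 183.398,102.519

[5] open run; points: 186.108,149.072 96.180,48.793 189.755,27.393 57.964,33.678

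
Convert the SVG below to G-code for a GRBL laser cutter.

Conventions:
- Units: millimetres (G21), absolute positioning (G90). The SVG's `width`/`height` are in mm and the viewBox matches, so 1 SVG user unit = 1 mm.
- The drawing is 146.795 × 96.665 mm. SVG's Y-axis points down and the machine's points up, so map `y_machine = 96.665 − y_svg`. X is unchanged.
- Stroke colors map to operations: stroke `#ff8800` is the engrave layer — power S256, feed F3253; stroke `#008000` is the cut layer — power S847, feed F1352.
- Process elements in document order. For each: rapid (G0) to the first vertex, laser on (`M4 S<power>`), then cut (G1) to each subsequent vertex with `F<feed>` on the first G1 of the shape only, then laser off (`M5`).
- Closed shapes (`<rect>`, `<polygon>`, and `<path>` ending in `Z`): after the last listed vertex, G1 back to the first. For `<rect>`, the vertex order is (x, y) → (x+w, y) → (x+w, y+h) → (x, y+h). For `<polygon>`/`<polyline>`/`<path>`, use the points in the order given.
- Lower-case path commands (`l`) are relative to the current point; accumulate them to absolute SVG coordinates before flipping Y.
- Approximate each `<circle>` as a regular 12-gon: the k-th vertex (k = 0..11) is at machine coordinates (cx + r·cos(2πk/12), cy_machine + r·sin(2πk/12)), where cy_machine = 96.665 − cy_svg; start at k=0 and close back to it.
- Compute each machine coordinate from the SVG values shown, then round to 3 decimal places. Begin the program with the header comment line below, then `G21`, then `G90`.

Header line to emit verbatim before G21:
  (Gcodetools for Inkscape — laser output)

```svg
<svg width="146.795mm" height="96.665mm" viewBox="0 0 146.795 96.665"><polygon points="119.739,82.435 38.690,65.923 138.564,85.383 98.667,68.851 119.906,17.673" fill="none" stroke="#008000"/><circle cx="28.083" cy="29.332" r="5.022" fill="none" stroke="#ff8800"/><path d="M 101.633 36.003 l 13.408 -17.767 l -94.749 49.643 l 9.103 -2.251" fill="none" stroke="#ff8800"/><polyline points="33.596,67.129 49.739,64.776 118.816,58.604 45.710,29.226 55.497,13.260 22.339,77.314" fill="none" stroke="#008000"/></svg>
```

viewBox `0 0 146.795 96.665` with mm width/height → 1 unit = 1 mm. Flip: y_m = 96.665 − y_svg.

**Shape 1** — `<polygon>` closed polygon, stroke `#008000` → cut (S847, F1352). Machine vertices: (119.739,14.230) → (38.690,30.742) → (138.564,11.282) → (98.667,27.814) → (119.906,78.992) → (119.739,14.230). Closed: final G1 returns to the first vertex.

**Shape 2** — `<circle>` circle, stroke `#ff8800` → engrave (S256, F3253). Machine vertices: (33.105,67.333) → (32.432,69.844) → (30.594,71.682) → (28.083,72.355) → (25.572,71.682) → (23.734,69.844) → (23.061,67.333) → (23.734,64.822) → (25.572,62.984) → (28.083,62.311) → (30.594,62.984) → (32.432,64.822) → (33.105,67.333). Closed: final G1 returns to the first vertex.

**Shape 3** — `<path>` open polyline, stroke `#ff8800` → engrave (S256, F3253). Machine vertices: (101.633,60.662) → (115.041,78.429) → (20.292,28.786) → (29.395,31.037). Open path.

**Shape 4** — `<polyline>` open polyline, stroke `#008000` → cut (S847, F1352). Machine vertices: (33.596,29.536) → (49.739,31.889) → (118.816,38.061) → (45.710,67.439) → (55.497,83.405) → (22.339,19.351). Open path.

(Gcodetools for Inkscape — laser output)
G21
G90
G0 X119.739 Y14.230
M4 S847
G1 X38.690 Y30.742 F1352
G1 X138.564 Y11.282
G1 X98.667 Y27.814
G1 X119.906 Y78.992
G1 X119.739 Y14.230
M5
G0 X33.105 Y67.333
M4 S256
G1 X32.432 Y69.844 F3253
G1 X30.594 Y71.682
G1 X28.083 Y72.355
G1 X25.572 Y71.682
G1 X23.734 Y69.844
G1 X23.061 Y67.333
G1 X23.734 Y64.822
G1 X25.572 Y62.984
G1 X28.083 Y62.311
G1 X30.594 Y62.984
G1 X32.432 Y64.822
G1 X33.105 Y67.333
M5
G0 X101.633 Y60.662
M4 S256
G1 X115.041 Y78.429 F3253
G1 X20.292 Y28.786
G1 X29.395 Y31.037
M5
G0 X33.596 Y29.536
M4 S847
G1 X49.739 Y31.889 F1352
G1 X118.816 Y38.061
G1 X45.710 Y67.439
G1 X55.497 Y83.405
G1 X22.339 Y19.351
M5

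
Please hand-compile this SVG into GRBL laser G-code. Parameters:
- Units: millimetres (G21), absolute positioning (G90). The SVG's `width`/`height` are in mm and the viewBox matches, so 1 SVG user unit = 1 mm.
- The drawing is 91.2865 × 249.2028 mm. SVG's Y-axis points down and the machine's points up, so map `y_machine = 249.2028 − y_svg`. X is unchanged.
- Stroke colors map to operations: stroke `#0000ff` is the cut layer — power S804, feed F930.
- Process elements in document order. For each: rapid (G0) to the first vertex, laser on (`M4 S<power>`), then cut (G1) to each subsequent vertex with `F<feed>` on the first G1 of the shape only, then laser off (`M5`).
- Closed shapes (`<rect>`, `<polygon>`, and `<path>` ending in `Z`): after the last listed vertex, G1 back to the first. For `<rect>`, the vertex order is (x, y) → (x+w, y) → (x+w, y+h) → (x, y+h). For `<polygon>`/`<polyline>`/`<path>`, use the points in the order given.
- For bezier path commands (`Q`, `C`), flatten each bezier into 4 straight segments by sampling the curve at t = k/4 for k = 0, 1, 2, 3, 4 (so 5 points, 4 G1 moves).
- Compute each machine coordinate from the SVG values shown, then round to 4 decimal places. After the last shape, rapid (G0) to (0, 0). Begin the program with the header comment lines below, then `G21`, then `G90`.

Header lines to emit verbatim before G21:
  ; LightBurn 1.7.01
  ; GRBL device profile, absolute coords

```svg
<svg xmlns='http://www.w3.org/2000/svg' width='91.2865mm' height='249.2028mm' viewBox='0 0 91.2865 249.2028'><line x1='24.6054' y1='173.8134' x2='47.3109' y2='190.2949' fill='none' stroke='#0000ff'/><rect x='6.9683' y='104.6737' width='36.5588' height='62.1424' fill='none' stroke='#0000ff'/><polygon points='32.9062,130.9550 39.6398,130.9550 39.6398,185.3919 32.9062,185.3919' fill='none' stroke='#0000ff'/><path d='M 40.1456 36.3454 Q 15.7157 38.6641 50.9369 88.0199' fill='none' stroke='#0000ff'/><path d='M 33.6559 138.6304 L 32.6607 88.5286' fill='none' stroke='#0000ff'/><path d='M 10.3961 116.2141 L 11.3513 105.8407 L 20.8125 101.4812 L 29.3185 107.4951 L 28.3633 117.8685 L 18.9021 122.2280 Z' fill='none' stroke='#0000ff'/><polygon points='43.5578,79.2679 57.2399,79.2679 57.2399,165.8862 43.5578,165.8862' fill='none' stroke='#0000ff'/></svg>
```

Since the viewBox matches the mm dimensions, user units are millimetres directly. The only transform is the Y-flip y_m = 249.2028 − y_svg.

Shape 1 is a line segment drawn with `<line>`. Its stroke #0000ff means cut at S804, F930. After flipping Y the toolpath is (24.6054,75.3894) → (47.3109,58.9079).

Shape 2 is a rectangle drawn with `<rect>`. Its stroke #0000ff means cut at S804, F930. After flipping Y the toolpath is (6.9683,144.5291) → (43.5271,144.5291) → (43.5271,82.3867) → (6.9683,82.3867) → (6.9683,144.5291), returning to the start.

Shape 3 is a rectangle drawn with `<polygon>`. Its stroke #0000ff means cut at S804, F930. After flipping Y the toolpath is (32.9062,118.2478) → (39.6398,118.2478) → (39.6398,63.8109) → (32.9062,63.8109) → (32.9062,118.2478), returning to the start.

Shape 4 is a quadratic bezier drawn with `<path>`. Its stroke #0000ff means cut at S804, F930. After flipping Y the toolpath is (40.1456,212.8574) → (31.6588,208.7582) → (30.6285,198.7794) → (37.0545,182.9210) → (50.9369,161.1829).

Shape 5 is a line segment drawn with `<path>`. Its stroke #0000ff means cut at S804, F930. After flipping Y the toolpath is (33.6559,110.5724) → (32.6607,160.6742).

Shape 6 is a regular polygon drawn with `<path>`. Its stroke #0000ff means cut at S804, F930. After flipping Y the toolpath is (10.3961,132.9887) → (11.3513,143.3621) → (20.8125,147.7216) → (29.3185,141.7077) → (28.3633,131.3343) → (18.9021,126.9748) → (10.3961,132.9887), returning to the start.

Shape 7 is a rectangle drawn with `<polygon>`. Its stroke #0000ff means cut at S804, F930. After flipping Y the toolpath is (43.5578,169.9349) → (57.2399,169.9349) → (57.2399,83.3166) → (43.5578,83.3166) → (43.5578,169.9349), returning to the start.

; LightBurn 1.7.01
; GRBL device profile, absolute coords
G21
G90
G0 X24.6054 Y75.3894
M4 S804
G1 X47.3109 Y58.9079 F930
M5
G0 X6.9683 Y144.5291
M4 S804
G1 X43.5271 Y144.5291 F930
G1 X43.5271 Y82.3867
G1 X6.9683 Y82.3867
G1 X6.9683 Y144.5291
M5
G0 X32.9062 Y118.2478
M4 S804
G1 X39.6398 Y118.2478 F930
G1 X39.6398 Y63.8109
G1 X32.9062 Y63.8109
G1 X32.9062 Y118.2478
M5
G0 X40.1456 Y212.8574
M4 S804
G1 X31.6588 Y208.7582 F930
G1 X30.6285 Y198.7794
G1 X37.0545 Y182.9210
G1 X50.9369 Y161.1829
M5
G0 X33.6559 Y110.5724
M4 S804
G1 X32.6607 Y160.6742 F930
M5
G0 X10.3961 Y132.9887
M4 S804
G1 X11.3513 Y143.3621 F930
G1 X20.8125 Y147.7216
G1 X29.3185 Y141.7077
G1 X28.3633 Y131.3343
G1 X18.9021 Y126.9748
G1 X10.3961 Y132.9887
M5
G0 X43.5578 Y169.9349
M4 S804
G1 X57.2399 Y169.9349 F930
G1 X57.2399 Y83.3166
G1 X43.5578 Y83.3166
G1 X43.5578 Y169.9349
M5
G0 X0.0000 Y0.0000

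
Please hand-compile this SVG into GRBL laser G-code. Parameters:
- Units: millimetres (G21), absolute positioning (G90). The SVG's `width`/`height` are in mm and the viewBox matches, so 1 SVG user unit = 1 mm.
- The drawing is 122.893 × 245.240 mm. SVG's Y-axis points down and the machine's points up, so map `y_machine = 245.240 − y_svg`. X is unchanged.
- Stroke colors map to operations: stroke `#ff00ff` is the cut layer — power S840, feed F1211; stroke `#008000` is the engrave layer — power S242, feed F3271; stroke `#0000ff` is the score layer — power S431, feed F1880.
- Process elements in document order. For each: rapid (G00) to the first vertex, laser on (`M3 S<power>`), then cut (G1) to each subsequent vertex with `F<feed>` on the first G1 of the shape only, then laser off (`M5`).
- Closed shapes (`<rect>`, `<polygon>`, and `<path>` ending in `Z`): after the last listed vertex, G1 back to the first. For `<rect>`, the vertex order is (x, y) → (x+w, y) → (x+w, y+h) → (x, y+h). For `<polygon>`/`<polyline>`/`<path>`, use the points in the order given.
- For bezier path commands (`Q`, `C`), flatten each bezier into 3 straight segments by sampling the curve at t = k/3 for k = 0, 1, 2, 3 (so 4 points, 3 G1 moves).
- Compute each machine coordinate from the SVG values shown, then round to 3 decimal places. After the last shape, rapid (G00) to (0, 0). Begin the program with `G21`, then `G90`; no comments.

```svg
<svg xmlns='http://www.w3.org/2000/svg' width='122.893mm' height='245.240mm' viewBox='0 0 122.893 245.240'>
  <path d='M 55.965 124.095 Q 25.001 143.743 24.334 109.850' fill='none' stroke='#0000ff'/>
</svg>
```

G21
G90
G00 X55.965 Y121.145
M3 S431
G1 X38.689 Y113.995 F1880
G1 X28.145 Y118.744
G1 X24.334 Y135.390
M5
G00 X0.000 Y0.000

viewBox `0 0 122.893 245.240` with mm width/height → 1 unit = 1 mm. Flip: y_m = 245.240 − y_svg.

**Shape 1** — `<path>` quadratic bezier, stroke `#0000ff` → score (S431, F1880). Control points (SVG): P0=(55.965,124.095), P1=(25.001,143.743), P2=(24.334,109.850); sampled at t=k/3. Machine vertices: (55.965,121.145) → (38.689,113.995) → (28.145,118.744) → (24.334,135.390). Open path.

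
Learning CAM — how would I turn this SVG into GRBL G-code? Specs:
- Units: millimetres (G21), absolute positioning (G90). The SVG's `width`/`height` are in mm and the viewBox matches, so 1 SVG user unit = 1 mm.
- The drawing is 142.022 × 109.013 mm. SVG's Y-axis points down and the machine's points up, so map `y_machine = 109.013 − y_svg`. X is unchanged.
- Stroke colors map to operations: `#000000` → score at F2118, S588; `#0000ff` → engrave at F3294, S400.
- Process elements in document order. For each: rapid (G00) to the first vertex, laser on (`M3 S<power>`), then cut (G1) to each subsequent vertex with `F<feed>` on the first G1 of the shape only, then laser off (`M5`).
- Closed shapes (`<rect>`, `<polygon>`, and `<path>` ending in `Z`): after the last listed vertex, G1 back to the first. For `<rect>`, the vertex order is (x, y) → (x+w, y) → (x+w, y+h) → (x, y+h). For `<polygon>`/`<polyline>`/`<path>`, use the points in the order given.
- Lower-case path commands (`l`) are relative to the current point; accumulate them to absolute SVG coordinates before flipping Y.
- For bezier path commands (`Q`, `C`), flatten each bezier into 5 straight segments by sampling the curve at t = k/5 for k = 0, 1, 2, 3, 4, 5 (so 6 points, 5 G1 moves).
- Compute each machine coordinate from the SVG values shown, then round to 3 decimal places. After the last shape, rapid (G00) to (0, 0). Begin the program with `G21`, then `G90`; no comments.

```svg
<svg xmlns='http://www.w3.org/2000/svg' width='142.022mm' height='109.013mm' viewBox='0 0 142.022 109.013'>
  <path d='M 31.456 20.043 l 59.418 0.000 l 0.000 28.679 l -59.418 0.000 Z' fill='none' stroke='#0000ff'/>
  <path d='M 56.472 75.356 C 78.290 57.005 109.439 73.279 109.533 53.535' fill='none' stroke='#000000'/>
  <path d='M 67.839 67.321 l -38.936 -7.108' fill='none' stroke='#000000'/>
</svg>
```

1 u = 1 mm; y_m = 109.013 − y.

[1] `<path>` rectangle, #0000ff→engrave S400 F3294: (31.456,88.970) → (90.874,88.970) → (90.874,60.291) → (31.456,60.291) → (31.456,88.970) (closed)

[2] `<path>` cubic bezier, #000000→score S588 F2118: (56.472,33.657) → (70.359,41.078) → (84.548,43.579) → (97.099,44.553) → (106.073,47.389) → (109.533,55.478)

[3] `<path>` line segment, #000000→score S588 F2118: (67.839,41.692) → (28.903,48.800)

G21
G90
G00 X31.456 Y88.970
M3 S400
G1 X90.874 Y88.970 F3294
G1 X90.874 Y60.291
G1 X31.456 Y60.291
G1 X31.456 Y88.970
M5
G00 X56.472 Y33.657
M3 S588
G1 X70.359 Y41.078 F2118
G1 X84.548 Y43.579
G1 X97.099 Y44.553
G1 X106.073 Y47.389
G1 X109.533 Y55.478
M5
G00 X67.839 Y41.692
M3 S588
G1 X28.903 Y48.800 F2118
M5
G00 X0.000 Y0.000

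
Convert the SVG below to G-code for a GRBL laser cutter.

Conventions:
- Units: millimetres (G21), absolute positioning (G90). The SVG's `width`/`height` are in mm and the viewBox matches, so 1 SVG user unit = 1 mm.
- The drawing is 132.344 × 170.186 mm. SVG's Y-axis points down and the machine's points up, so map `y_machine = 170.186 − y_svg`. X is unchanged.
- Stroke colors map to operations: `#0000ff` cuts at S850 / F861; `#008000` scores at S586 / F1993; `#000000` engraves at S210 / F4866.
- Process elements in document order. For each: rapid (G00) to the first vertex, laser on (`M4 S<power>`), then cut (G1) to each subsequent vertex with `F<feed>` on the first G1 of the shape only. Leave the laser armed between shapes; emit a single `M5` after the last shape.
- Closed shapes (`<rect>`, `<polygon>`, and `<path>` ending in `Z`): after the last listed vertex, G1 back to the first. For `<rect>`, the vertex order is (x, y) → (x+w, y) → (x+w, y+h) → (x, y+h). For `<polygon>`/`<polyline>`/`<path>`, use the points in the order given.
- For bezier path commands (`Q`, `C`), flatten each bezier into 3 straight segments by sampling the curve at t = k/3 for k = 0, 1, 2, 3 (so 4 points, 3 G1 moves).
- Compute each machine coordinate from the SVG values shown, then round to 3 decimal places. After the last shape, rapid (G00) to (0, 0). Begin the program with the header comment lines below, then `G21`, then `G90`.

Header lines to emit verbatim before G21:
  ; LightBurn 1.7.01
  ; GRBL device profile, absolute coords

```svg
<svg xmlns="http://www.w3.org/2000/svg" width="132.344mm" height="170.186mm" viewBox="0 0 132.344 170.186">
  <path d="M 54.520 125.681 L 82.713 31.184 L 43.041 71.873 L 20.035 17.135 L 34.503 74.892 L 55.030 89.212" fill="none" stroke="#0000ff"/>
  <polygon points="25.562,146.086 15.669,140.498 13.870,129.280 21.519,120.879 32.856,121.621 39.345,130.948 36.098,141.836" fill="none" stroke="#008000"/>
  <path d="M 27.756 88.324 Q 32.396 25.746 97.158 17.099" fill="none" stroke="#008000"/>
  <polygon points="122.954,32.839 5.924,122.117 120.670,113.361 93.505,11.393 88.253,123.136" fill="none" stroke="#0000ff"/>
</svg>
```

1 u = 1 mm; y_m = 170.186 − y.

[1] `<path>` open polyline, #0000ff→cut S850 F861: (54.520,44.505) → (82.713,139.002) → (43.041,98.313) → (20.035,153.051) → (34.503,95.294) → (55.030,80.974)

[2] `<polygon>` regular polygon, #008000→score S586 F1993: (25.562,24.100) → (15.669,29.688) → (13.870,40.906) → (21.519,49.307) → (32.856,48.565) → (39.345,39.238) → (36.098,28.350) → (25.562,24.100) (closed)

[3] `<path>` quadratic bezier, #008000→score S586 F1993: (27.756,81.862) → (37.530,117.588) → (60.664,141.330) → (97.158,153.087)

[4] `<polygon>` closed polygon, #0000ff→cut S850 F861: (122.954,137.347) → (5.924,48.069) → (120.670,56.825) → (93.505,158.793) → (88.253,47.050) → (122.954,137.347) (closed)

; LightBurn 1.7.01
; GRBL device profile, absolute coords
G21
G90
G00 X54.520 Y44.505
M4 S850
G1 X82.713 Y139.002 F861
G1 X43.041 Y98.313
G1 X20.035 Y153.051
G1 X34.503 Y95.294
G1 X55.030 Y80.974
G00 X25.562 Y24.100
M4 S586
G1 X15.669 Y29.688 F1993
G1 X13.870 Y40.906
G1 X21.519 Y49.307
G1 X32.856 Y48.565
G1 X39.345 Y39.238
G1 X36.098 Y28.350
G1 X25.562 Y24.100
G00 X27.756 Y81.862
M4 S586
G1 X37.530 Y117.588 F1993
G1 X60.664 Y141.330
G1 X97.158 Y153.087
G00 X122.954 Y137.347
M4 S850
G1 X5.924 Y48.069 F861
G1 X120.670 Y56.825
G1 X93.505 Y158.793
G1 X88.253 Y47.050
G1 X122.954 Y137.347
M5
G00 X0.000 Y0.000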